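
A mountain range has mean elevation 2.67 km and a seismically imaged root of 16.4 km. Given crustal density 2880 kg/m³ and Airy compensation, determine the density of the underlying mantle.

3350 kg/m³

Airy balance: ρ_c h = (ρ_m − ρ_c) r → ρ_m = ρ_c (1 + h/r).
ρ_m = 2880 × (1 + 2.67 km/16.4 km) = 3350 kg/m³.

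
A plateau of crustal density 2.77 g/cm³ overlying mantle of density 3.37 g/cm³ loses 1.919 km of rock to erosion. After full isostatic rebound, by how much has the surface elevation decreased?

0.342 km

Rebound u = e ρ_c/ρ_m = 1.919 km × 2.77/3.37 = 1.577 km.
Net surface drop = e − u = 1.919 km − 1.577 km = e (ρ_m − ρ_c)/ρ_m = 0.342 km.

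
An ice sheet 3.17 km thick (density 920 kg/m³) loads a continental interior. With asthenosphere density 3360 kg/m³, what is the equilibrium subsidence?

Balancing pressure at the compensation depth: the ice load ρ_ice t is balanced by mantle displaced below, ρ_m s.
s = t ρ_ice / ρ_m = 3.17 km × 920/3360 = 0.868 km.

0.868 km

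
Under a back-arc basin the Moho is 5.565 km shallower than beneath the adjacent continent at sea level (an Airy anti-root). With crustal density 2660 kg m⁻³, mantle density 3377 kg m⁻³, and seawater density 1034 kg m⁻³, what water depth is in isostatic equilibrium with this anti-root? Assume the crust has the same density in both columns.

2.45 km

Replacing a thickness d of crust by seawater at the top must be balanced by replacing crust with mantle at the base: d (ρ_c − ρ_w) = a (ρ_m − ρ_c).
d = a (ρ_m − ρ_c)/(ρ_c − ρ_w) = 5.565 km × 717/1626 = 2.45 km.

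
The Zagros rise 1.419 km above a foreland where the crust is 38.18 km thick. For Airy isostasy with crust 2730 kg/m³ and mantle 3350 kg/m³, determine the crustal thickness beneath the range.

45.8 km

Root depth r = h ρ_c / (ρ_m − ρ_c) = 1.419 km × 2730 / 620 = 6.248 km.
Total thickness = T + h + r = 38.18 km + 1.419 km + 6.248 km = 45.8 km.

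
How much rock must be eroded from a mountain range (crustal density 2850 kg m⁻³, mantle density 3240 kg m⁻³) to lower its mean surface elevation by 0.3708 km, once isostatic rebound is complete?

3.08 km

Net drop Δ = e − u = e − e ρ_c/ρ_m = e (ρ_m − ρ_c)/ρ_m.
e = Δ ρ_m/(ρ_m − ρ_c) = 0.3708 km × 3240/390 = 3.08 km.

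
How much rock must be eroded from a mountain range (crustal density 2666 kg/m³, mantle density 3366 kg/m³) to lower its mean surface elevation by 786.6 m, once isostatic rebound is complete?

Net drop Δ = e − u = e − e ρ_c/ρ_m = e (ρ_m − ρ_c)/ρ_m.
e = Δ ρ_m/(ρ_m − ρ_c) = 786.6 m × 3366/700 = 3780 m.

3780 m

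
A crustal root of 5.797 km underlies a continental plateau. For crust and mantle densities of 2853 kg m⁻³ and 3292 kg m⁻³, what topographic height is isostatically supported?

Balancing pressure at the compensation depth: ρ_c h = (ρ_m − ρ_c) r.
h = r (ρ_m − ρ_c) / ρ_c = 5.797 km × (3292 − 2853) / 2853 = 0.892 km.

0.892 km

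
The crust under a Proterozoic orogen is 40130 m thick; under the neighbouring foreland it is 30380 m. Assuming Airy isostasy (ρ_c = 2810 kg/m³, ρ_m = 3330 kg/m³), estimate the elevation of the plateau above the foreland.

Excess crust Δ = 40130 m − 30380 m = 9750 m, split between elevation h and root r with h + r = Δ.
Airy balance ρ_c h = (ρ_m − ρ_c) r gives r = h ρ_c/(ρ_m − ρ_c), so h (1 + ρ_c/(ρ_m − ρ_c)) = Δ, i.e. h = Δ (ρ_m − ρ_c)/ρ_m.
h = 9750 m × 520/3330 = 1520 m.

1520 m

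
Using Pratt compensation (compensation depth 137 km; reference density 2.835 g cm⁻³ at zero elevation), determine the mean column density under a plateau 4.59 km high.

2.74 g cm⁻³

Pratt balance: ρ_ref D = ρ (D + h).
ρ = ρ_ref D/(D + h) = 2.835 × 137 km/(137 km + 4.59 km) = 2.74 g cm⁻³.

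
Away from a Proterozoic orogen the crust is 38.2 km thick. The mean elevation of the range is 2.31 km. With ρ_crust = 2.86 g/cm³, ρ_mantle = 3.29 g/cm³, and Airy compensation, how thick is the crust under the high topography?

Root depth r = h ρ_c / (ρ_m − ρ_c) = 2.31 km × 2.86 / 0.43 = 15.36 km.
Total thickness = T + h + r = 38.2 km + 2.31 km + 15.36 km = 55.9 km.

55.9 km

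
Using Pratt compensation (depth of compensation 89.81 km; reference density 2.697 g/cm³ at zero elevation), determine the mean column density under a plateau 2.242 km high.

Pratt balance: ρ_ref D = ρ (D + h).
ρ = ρ_ref D/(D + h) = 2.697 × 89.81 km/(89.81 km + 2.242 km) = 2.63 g/cm³.

2.63 g/cm³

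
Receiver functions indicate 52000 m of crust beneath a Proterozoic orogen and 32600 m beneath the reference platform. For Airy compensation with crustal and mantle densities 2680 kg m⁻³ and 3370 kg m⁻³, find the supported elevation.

Excess crust Δ = 52000 m − 32600 m = 19400 m, split between elevation h and root r with h + r = Δ.
Airy balance ρ_c h = (ρ_m − ρ_c) r gives r = h ρ_c/(ρ_m − ρ_c), so h (1 + ρ_c/(ρ_m − ρ_c)) = Δ, i.e. h = Δ (ρ_m − ρ_c)/ρ_m.
h = 19400 m × 690/3370 = 3970 m.

3970 m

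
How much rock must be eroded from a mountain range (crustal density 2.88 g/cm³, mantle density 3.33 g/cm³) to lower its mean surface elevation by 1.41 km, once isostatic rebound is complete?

Net drop Δ = e − u = e − e ρ_c/ρ_m = e (ρ_m − ρ_c)/ρ_m.
e = Δ ρ_m/(ρ_m − ρ_c) = 1.41 km × 3.33/0.45 = 10.4 km.

10.4 km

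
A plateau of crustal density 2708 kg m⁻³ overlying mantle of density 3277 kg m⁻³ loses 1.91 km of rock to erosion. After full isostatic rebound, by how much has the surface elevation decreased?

Rebound u = e ρ_c/ρ_m = 1.91 km × 2708/3277 = 1.578 km.
Net surface drop = e − u = 1.91 km − 1.578 km = e (ρ_m − ρ_c)/ρ_m = 0.332 km.

0.332 km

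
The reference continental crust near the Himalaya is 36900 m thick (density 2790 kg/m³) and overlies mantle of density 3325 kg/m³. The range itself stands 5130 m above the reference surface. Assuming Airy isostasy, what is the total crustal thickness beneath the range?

68800 m

Root depth r = h ρ_c / (ρ_m − ρ_c) = 5130 m × 2790 / 535 = 26750 m.
Total thickness = T + h + r = 36900 m + 5130 m + 26750 m = 68800 m.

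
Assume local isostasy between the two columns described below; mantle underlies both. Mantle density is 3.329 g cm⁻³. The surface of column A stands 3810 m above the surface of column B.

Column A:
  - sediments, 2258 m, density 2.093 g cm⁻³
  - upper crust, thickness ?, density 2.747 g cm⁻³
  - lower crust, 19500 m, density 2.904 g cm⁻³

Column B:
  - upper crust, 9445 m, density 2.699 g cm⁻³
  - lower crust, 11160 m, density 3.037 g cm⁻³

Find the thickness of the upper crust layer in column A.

18600 m

Take the compensation level at the base of the deeper column (depth z_c below the surface of column A) and equate Σ ρ_i t_i down to z_c; mantle fills any gap and the z_c terms cancel.
Column A: 2258×2.093 + x×2.747 + 19500×2.904 + (z_c − 21758 − x)×3.329
Column B: 3810×0 + 9445×2.699 + 11160×3.037 + (z_c − 3810 − 20605)×3.329
The z_c×3.329 term appears on both sides and cancels. Collect the known terms of each column as K = Σ(ρt)_known − 3.329 × (depth of known layers): K_A = 61353.994 − 3.329×21758 = −11078.388; K_B = 59384.975 − 3.329×(3810 + 20605) = −21892.56.
Balance: K_A − x×(3.329 − 2.747) = K_B, so x = (K_A − K_B)/(3.329 − 2.747) = 10814.2/0.582 = 18600 m.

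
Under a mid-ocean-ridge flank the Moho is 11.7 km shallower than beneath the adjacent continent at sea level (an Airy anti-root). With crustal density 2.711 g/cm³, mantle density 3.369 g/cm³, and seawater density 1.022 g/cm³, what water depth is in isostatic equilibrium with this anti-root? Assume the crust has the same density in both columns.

Replacing a thickness d of crust by seawater at the top must be balanced by replacing crust with mantle at the base: d (ρ_c − ρ_w) = a (ρ_m − ρ_c).
d = a (ρ_m − ρ_c)/(ρ_c − ρ_w) = 11.7 km × 0.658/1.689 = 4.56 km.

4.56 km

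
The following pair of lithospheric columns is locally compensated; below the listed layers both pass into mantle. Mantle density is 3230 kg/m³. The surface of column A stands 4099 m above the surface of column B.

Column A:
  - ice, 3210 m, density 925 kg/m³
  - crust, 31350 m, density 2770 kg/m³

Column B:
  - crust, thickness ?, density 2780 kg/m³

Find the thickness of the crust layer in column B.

Take the compensation level at the base of the deeper column (depth z_c below the surface of column A) and equate Σ ρ_i t_i down to z_c; mantle fills any gap and the z_c terms cancel.
Column A: 3210×925 + 31350×2770 + (z_c − 34560)×3230
Column B: 4099×0 + x×2780 + (z_c − 4099 − 0 − x)×3230
The z_c×3230 term appears on both sides and cancels. Collect the known terms of each column as K = Σ(ρt)_known − 3230 × (depth of known layers): K_A = 89808750 − 3230×34560 = −21820050; K_B = 0 − 3230×(4099 + 0) = −13239770.
Balance: K_A = K_B − x×(3230 − 2780), so x = (K_B − K_A)/(3230 − 2780) = 8580280/450 = 19100 m.

19100 m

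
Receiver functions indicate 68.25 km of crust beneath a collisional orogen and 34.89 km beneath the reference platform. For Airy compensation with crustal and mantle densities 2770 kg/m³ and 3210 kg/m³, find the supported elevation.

4.57 km

Excess crust Δ = 68.25 km − 34.89 km = 33.36 km, split between elevation h and root r with h + r = Δ.
Airy balance ρ_c h = (ρ_m − ρ_c) r gives r = h ρ_c/(ρ_m − ρ_c), so h (1 + ρ_c/(ρ_m − ρ_c)) = Δ, i.e. h = Δ (ρ_m − ρ_c)/ρ_m.
h = 33.36 km × 440/3210 = 4.57 km.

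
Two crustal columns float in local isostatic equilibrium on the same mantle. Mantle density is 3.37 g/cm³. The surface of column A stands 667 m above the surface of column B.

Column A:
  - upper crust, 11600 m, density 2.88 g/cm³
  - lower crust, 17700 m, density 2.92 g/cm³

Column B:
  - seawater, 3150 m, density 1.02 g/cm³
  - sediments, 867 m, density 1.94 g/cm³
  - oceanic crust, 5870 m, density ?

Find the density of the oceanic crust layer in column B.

Take the compensation level at the base of the deeper column (depth z_c below the surface of column A) and equate Σ ρ_i t_i down to z_c; mantle fills any gap and the z_c terms cancel.
Column A: 11600×2.88 + 17700×2.92 + (z_c − 29300)×3.37
Column B: 667×0 + 3150×1.02 + 867×1.94 + 5870×ρ + (z_c − 667 − 9887)×3.37
The z_c×3.37 term appears on both sides and cancels. Collect the known terms of each column as K = Σ(ρt)_known − 3.37 × (depth of known layers): K_A = 85092 − 3.37×29300 = −13649; K_B = 4894.98 − 3.37×(667 + 9887) = −30672.
Balance: K_A = K_B + 5870×ρ, so ρ = (K_A − K_B)/5870 = 17023/5870 = 2.9 g/cm³.

2.9 g/cm³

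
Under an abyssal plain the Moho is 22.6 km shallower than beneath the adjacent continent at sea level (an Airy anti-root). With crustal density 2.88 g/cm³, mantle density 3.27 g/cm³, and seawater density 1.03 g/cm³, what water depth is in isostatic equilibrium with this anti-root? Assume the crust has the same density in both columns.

Replacing a thickness d of crust by seawater at the top must be balanced by replacing crust with mantle at the base: d (ρ_c − ρ_w) = a (ρ_m − ρ_c).
d = a (ρ_m − ρ_c)/(ρ_c − ρ_w) = 22.6 km × 0.39/1.85 = 4.76 km.

4.76 km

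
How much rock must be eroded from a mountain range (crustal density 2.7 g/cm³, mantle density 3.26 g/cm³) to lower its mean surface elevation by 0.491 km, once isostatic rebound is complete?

Net drop Δ = e − u = e − e ρ_c/ρ_m = e (ρ_m − ρ_c)/ρ_m.
e = Δ ρ_m/(ρ_m − ρ_c) = 0.491 km × 3.26/0.56 = 2.86 km.

2.86 km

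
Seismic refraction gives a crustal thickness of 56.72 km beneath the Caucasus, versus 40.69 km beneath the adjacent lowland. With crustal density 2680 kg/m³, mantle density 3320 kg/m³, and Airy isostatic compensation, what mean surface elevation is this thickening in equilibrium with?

Excess crust Δ = 56.72 km − 40.69 km = 16.03 km, split between elevation h and root r with h + r = Δ.
Airy balance ρ_c h = (ρ_m − ρ_c) r gives r = h ρ_c/(ρ_m − ρ_c), so h (1 + ρ_c/(ρ_m − ρ_c)) = Δ, i.e. h = Δ (ρ_m − ρ_c)/ρ_m.
h = 16.03 km × 640/3320 = 3.09 km.

3.09 km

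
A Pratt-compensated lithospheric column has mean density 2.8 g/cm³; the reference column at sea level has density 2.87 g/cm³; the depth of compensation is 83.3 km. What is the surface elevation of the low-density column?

ρ_ref D = ρ (D + h) → h = D (ρ_ref − ρ)/ρ.
h = 83.3 km × (2.87 − 2.8)/2.8 = 2.08 km.

2.08 km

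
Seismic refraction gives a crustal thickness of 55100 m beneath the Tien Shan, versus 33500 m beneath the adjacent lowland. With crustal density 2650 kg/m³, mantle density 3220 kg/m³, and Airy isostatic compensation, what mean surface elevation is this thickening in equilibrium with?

3820 m

Excess crust Δ = 55100 m − 33500 m = 21600 m, split between elevation h and root r with h + r = Δ.
Airy balance ρ_c h = (ρ_m − ρ_c) r gives r = h ρ_c/(ρ_m − ρ_c), so h (1 + ρ_c/(ρ_m − ρ_c)) = Δ, i.e. h = Δ (ρ_m − ρ_c)/ρ_m.
h = 21600 m × 570/3220 = 3820 m.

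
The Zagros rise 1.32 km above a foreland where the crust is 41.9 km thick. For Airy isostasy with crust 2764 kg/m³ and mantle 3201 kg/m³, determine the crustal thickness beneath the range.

Root depth r = h ρ_c / (ρ_m − ρ_c) = 1.32 km × 2764 / 437 = 8.349 km.
Total thickness = T + h + r = 41.9 km + 1.32 km + 8.349 km = 51.6 km.

51.6 km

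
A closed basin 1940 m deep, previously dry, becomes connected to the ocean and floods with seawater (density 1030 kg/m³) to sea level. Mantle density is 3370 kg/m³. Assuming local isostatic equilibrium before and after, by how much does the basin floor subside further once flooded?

854 m

After flooding the water column is d + s deep. Its weight must equal the weight of mantle displaced by the extra subsidence s: (d + s) ρ_w = s ρ_m.
s = d ρ_w / (ρ_m − ρ_w) = 1940 m × 1030/(3370 − 1030) = 854 m.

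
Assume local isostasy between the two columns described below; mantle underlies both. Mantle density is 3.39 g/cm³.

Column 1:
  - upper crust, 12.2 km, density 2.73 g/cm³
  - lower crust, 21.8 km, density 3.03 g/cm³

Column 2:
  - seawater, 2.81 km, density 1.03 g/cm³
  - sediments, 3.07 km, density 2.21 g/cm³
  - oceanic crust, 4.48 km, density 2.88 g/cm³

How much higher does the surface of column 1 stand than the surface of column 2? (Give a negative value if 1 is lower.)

0.991 km

For any compensation level in the mantle, the mantle terms cancel and isostasy reduces to e = (Σt_1 − Σt_2) − (Σ(ρt)_1 − Σ(ρt)_2) / ρ_m.
Σt_1 = 34 km; Σt_2 = 10.36 km; Σ(ρt)_1 = 99.36; Σ(ρt)_2 = 22.5814 (in km·g/cm³).
e = (34 − 10.36) − (99.36 − 22.5814) / 3.39 = 0.991 km.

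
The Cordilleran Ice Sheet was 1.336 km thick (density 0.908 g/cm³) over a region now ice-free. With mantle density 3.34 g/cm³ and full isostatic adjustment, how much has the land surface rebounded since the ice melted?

0.363 km

Removing the load lets mantle flow back in; uplift u satisfies ρ_ice t = ρ_m u.
u = t ρ_ice/ρ_m = 1.336 km × 0.908/3.34 = 0.363 km.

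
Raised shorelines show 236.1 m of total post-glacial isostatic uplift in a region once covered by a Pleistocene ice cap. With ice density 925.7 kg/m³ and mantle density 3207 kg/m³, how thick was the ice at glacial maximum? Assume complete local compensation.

818 m

u = t ρ_ice/ρ_m → t = u ρ_m/ρ_ice = 236.1 m × 3207/925.7 = 818 m.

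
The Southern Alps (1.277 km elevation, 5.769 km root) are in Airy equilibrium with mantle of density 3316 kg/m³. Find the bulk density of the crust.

ρ_c h = (ρ_m − ρ_c) r → ρ_c (h + r) = ρ_m r → ρ_c = ρ_m r / (h + r).
ρ_c = 3316 × 5.769 km / (1.277 km + 5.769 km) = 2720 kg/m³.

2720 kg/m³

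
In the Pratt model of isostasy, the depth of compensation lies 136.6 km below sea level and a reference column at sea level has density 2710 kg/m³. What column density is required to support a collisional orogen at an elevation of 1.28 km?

2680 kg/m³

Pratt balance: ρ_ref D = ρ (D + h).
ρ = ρ_ref D/(D + h) = 2710 × 136.6 km/(136.6 km + 1.28 km) = 2680 kg/m³.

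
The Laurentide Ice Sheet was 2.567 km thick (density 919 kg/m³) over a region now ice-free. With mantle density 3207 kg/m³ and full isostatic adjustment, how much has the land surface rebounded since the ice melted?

Removing the load lets mantle flow back in; uplift u satisfies ρ_ice t = ρ_m u.
u = t ρ_ice/ρ_m = 2.567 km × 919/3207 = 0.736 km.

0.736 km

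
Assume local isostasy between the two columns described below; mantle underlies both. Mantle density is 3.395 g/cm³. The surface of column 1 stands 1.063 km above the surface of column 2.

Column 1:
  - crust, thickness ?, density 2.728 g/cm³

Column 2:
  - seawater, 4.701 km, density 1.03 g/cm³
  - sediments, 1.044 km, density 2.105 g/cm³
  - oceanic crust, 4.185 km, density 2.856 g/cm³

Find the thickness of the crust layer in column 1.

Take the compensation level at the base of the deeper column (depth z_c below the surface of column 1) and equate Σ ρ_i t_i down to z_c; mantle fills any gap and the z_c terms cancel.
Column 1: x×2.728 + (z_c − 0 − x)×3.395
Column 2: 1.063×0 + 4.701×1.03 + 1.044×2.105 + 4.185×2.856 + (z_c − 1.063 − 9.93)×3.395
The z_c×3.395 term appears on both sides and cancels. Collect the known terms of each column as K = Σ(ρt)_known − 3.395 × (depth of known layers): K_1 = 0 − 3.395×0 = 0; K_2 = 18.99201 − 3.395×(1.063 + 9.93) = −18.329225.
Balance: K_1 − x×(3.395 − 2.728) = K_2, so x = (K_1 − K_2)/(3.395 − 2.728) = 18.3292/0.667 = 27.5 km.

27.5 km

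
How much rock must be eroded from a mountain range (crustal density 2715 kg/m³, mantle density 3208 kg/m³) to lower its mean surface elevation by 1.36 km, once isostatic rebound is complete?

Net drop Δ = e − u = e − e ρ_c/ρ_m = e (ρ_m − ρ_c)/ρ_m.
e = Δ ρ_m/(ρ_m − ρ_c) = 1.36 km × 3208/493 = 8.85 km.

8.85 km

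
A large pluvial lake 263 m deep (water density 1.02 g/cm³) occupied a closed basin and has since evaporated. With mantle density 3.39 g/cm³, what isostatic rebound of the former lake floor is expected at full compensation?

u = d ρ_w/ρ_m = 263 m × 1.02/3.39 = 79.1 m.

79.1 m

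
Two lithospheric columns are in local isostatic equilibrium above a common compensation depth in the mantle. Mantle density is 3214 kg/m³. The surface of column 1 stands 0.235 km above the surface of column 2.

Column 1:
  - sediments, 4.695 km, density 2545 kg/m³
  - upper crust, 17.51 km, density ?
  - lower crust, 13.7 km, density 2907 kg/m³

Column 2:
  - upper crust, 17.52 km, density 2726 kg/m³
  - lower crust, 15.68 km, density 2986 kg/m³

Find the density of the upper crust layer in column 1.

2900 kg/m³

Take the compensation level at the base of the deeper column (depth z_c below the surface of column 1) and equate Σ ρ_i t_i down to z_c; mantle fills any gap and the z_c terms cancel.
Column 1: 4.695×2545 + 17.51×ρ + 13.7×2907 + (z_c − 35.905)×3214
Column 2: 0.235×0 + 17.52×2726 + 15.68×2986 + (z_c − 0.235 − 33.2)×3214
The z_c×3214 term appears on both sides and cancels. Collect the known terms of each column as K = Σ(ρt)_known − 3214 × (depth of known layers): K_1 = 51774.675 − 3214×35.905 = −63623.995; K_2 = 94580 − 3214×(0.235 + 33.2) = −12880.09.
Balance: K_1 + 17.51×ρ = K_2, so ρ = (K_2 − K_1)/17.51 = 50743.9/17.51 = 2900 kg/m³.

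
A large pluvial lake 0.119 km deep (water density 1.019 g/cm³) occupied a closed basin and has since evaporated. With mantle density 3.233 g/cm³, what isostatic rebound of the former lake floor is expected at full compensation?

u = d ρ_w/ρ_m = 0.119 km × 1.019/3.233 = 0.0375 km.

0.0375 km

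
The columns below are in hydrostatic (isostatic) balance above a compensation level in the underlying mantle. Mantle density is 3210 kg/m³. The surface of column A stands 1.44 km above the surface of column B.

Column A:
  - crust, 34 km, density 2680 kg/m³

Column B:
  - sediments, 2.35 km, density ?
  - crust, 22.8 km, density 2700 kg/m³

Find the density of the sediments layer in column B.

2460 kg/m³

Take the compensation level at the base of the deeper column (depth z_c below the surface of column A) and equate Σ ρ_i t_i down to z_c; mantle fills any gap and the z_c terms cancel.
Column A: 34×2680 + (z_c − 34)×3210
Column B: 1.44×0 + 2.35×ρ + 22.8×2700 + (z_c − 1.44 − 25.15)×3210
The z_c×3210 term appears on both sides and cancels. Collect the known terms of each column as K = Σ(ρt)_known − 3210 × (depth of known layers): K_A = 91120 − 3210×34 = −18020; K_B = 61560 − 3210×(1.44 + 25.15) = −23793.9.
Balance: K_A = K_B + 2.35×ρ, so ρ = (K_A − K_B)/2.35 = 5773.9/2.35 = 2460 kg/m³.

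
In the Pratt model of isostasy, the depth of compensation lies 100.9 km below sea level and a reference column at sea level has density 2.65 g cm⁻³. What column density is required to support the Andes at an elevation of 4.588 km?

2.53 g cm⁻³

Pratt balance: ρ_ref D = ρ (D + h).
ρ = ρ_ref D/(D + h) = 2.65 × 100.9 km/(100.9 km + 4.588 km) = 2.53 g cm⁻³.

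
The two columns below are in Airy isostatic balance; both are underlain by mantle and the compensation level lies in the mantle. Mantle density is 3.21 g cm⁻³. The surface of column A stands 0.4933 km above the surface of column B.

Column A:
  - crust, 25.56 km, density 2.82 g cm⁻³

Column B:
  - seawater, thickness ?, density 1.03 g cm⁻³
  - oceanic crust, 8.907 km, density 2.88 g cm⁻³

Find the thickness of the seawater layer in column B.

2.5 km

Take the compensation level at the base of the deeper column (depth z_c below the surface of column A) and equate Σ ρ_i t_i down to z_c; mantle fills any gap and the z_c terms cancel.
Column A: 25.56×2.82 + (z_c − 25.56)×3.21
Column B: 0.4933×0 + x×1.03 + 8.907×2.88 + (z_c − 0.4933 − 8.907 − x)×3.21
The z_c×3.21 term appears on both sides and cancels. Collect the known terms of each column as K = Σ(ρt)_known − 3.21 × (depth of known layers): K_A = 72.0792 − 3.21×25.56 = −9.9684; K_B = 25.65216 − 3.21×(0.4933 + 8.907) = −4.522803.
Balance: K_A = K_B − x×(3.21 − 1.03), so x = (K_B − K_A)/(3.21 − 1.03) = 5.4456/2.18 = 2.5 km.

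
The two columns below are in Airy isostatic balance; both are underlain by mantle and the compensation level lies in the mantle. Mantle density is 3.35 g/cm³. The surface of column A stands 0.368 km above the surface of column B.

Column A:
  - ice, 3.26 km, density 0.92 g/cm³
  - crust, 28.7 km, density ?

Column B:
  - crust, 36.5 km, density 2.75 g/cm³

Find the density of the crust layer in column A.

Take the compensation level at the base of the deeper column (depth z_c below the surface of column A) and equate Σ ρ_i t_i down to z_c; mantle fills any gap and the z_c terms cancel.
Column A: 3.26×0.92 + 28.7×ρ + (z_c − 31.96)×3.35
Column B: 0.368×0 + 36.5×2.75 + (z_c − 0.368 − 36.5)×3.35
The z_c×3.35 term appears on both sides and cancels. Collect the known terms of each column as K = Σ(ρt)_known − 3.35 × (depth of known layers): K_A = 2.9992 − 3.35×31.96 = −104.0668; K_B = 100.375 − 3.35×(0.368 + 36.5) = −23.1328.
Balance: K_A + 28.7×ρ = K_B, so ρ = (K_B − K_A)/28.7 = 80.934/28.7 = 2.82 g/cm³.

2.82 g/cm³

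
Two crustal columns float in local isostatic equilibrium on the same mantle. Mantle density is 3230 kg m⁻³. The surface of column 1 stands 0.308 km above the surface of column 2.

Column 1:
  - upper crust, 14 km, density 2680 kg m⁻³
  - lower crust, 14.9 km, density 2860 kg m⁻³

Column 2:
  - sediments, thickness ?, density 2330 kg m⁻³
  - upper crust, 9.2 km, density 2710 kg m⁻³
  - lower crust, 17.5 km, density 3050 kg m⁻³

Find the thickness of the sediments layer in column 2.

4.76 km

Take the compensation level at the base of the deeper column (depth z_c below the surface of column 1) and equate Σ ρ_i t_i down to z_c; mantle fills any gap and the z_c terms cancel.
Column 1: 14×2680 + 14.9×2860 + (z_c − 28.9)×3230
Column 2: 0.308×0 + x×2330 + 9.2×2710 + 17.5×3050 + (z_c − 0.308 − 26.7 − x)×3230
The z_c×3230 term appears on both sides and cancels. Collect the known terms of each column as K = Σ(ρt)_known − 3230 × (depth of known layers): K_1 = 80134 − 3230×28.9 = −13213; K_2 = 78307 − 3230×(0.308 + 26.7) = −8928.84.
Balance: K_1 = K_2 − x×(3230 − 2330), so x = (K_2 − K_1)/(3230 − 2330) = 4284.16/900 = 4.76 km.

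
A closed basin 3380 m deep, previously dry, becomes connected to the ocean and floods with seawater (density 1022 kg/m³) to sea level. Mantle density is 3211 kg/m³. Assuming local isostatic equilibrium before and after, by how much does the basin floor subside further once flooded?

After flooding the water column is d + s deep. Its weight must equal the weight of mantle displaced by the extra subsidence s: (d + s) ρ_w = s ρ_m.
s = d ρ_w / (ρ_m − ρ_w) = 3380 m × 1022/(3211 − 1022) = 1580 m.

1580 m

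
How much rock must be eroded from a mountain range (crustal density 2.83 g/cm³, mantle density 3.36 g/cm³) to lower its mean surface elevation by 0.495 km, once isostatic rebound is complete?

3.14 km

Net drop Δ = e − u = e − e ρ_c/ρ_m = e (ρ_m − ρ_c)/ρ_m.
e = Δ ρ_m/(ρ_m − ρ_c) = 0.495 km × 3.36/0.53 = 3.14 km.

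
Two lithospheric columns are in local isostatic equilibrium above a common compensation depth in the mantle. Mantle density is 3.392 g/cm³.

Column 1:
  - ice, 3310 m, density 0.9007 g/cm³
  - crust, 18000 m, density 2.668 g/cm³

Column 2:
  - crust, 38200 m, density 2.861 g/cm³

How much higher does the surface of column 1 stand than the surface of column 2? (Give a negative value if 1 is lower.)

For any compensation level in the mantle, the mantle terms cancel and isostasy reduces to e = (Σt_1 − Σt_2) − (Σ(ρt)_1 − Σ(ρt)_2) / ρ_m.
Σt_1 = 21310 m; Σt_2 = 38200 m; Σ(ρt)_1 = 51005.317; Σ(ρt)_2 = 109290.2 (in m·g/cm³).
e = (21310 − 38200) − (51005.317 − 109290.2) / 3.392 = 293 m.

293 m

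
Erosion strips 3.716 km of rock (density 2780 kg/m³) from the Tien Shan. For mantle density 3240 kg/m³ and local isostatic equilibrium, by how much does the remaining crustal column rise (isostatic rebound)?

3.19 km

Unloading: uplift u = e ρ_c/ρ_m = 3.716 km × 2780/3240 = 3.19 km.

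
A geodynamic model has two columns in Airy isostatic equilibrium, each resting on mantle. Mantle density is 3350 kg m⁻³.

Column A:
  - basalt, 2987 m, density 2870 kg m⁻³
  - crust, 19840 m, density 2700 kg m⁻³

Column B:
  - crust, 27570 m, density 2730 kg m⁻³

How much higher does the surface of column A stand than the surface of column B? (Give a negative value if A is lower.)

−825 m

For any compensation level in the mantle, the mantle terms cancel and isostasy reduces to e = (Σt_A − Σt_B) − (Σ(ρt)_A − Σ(ρt)_B) / ρ_m.
Σt_A = 22827 m; Σt_B = 27570 m; Σ(ρt)_A = 62140690; Σ(ρt)_B = 75266100 (in m·kg m⁻³).
e = (22827 − 27570) − (62140690 − 75266100) / 3350 = −825 m.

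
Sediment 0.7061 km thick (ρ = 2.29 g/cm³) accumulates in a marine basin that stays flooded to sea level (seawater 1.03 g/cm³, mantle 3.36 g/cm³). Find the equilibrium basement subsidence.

0.382 km

Submarine loading: the sediment displaces seawater, and the subsidence is in turn flooded, so s (ρ_m − ρ_w) = t (ρ_sed − ρ_w).
s = 0.7061 km × (2.29 − 1.03) / (3.36 − 1.03) = 0.382 km.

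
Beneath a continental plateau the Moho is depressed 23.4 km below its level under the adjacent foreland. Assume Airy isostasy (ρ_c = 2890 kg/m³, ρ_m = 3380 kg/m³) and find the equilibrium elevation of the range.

For local isostatic compensation: ρ_c h = (ρ_m − ρ_c) r.
h = r (ρ_m − ρ_c) / ρ_c = 23.4 km × (3380 − 2890) / 2890 = 3.97 km.

3.97 km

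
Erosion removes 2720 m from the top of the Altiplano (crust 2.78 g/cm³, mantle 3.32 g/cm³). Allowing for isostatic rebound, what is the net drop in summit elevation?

Rebound u = e ρ_c/ρ_m = 2720 m × 2.78/3.32 = 2278 m.
Net surface drop = e − u = 2720 m − 2278 m = e (ρ_m − ρ_c)/ρ_m = 442 m.

442 m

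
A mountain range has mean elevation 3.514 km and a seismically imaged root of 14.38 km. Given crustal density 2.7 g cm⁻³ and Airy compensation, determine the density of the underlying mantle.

3.36 g cm⁻³

Airy balance: ρ_c h = (ρ_m − ρ_c) r → ρ_m = ρ_c (1 + h/r).
ρ_m = 2.7 × (1 + 3.514 km/14.38 km) = 3.36 g cm⁻³.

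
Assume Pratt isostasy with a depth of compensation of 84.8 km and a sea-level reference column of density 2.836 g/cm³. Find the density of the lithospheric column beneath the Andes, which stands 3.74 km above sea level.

Pratt balance: ρ_ref D = ρ (D + h).
ρ = ρ_ref D/(D + h) = 2.836 × 84.8 km/(84.8 km + 3.74 km) = 2.72 g/cm³.

2.72 g/cm³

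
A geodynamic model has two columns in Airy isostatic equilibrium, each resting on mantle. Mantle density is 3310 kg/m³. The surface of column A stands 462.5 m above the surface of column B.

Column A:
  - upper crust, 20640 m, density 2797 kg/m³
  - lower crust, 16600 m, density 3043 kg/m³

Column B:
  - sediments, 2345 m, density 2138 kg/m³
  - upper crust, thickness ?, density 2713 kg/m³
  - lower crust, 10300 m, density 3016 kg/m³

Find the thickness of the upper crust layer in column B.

12900 m

Take the compensation level at the base of the deeper column (depth z_c below the surface of column A) and equate Σ ρ_i t_i down to z_c; mantle fills any gap and the z_c terms cancel.
Column A: 20640×2797 + 16600×3043 + (z_c − 37240)×3310
Column B: 462.5×0 + 2345×2138 + x×2713 + 10300×3016 + (z_c − 462.5 − 12645 − x)×3310
The z_c×3310 term appears on both sides and cancels. Collect the known terms of each column as K = Σ(ρt)_known − 3310 × (depth of known layers): K_A = 108243880 − 3310×37240 = −15020520; K_B = 36078410 − 3310×(462.5 + 12645) = −7307415.
Balance: K_A = K_B − x×(3310 − 2713), so x = (K_B − K_A)/(3310 − 2713) = 7713100/597 = 12900 m.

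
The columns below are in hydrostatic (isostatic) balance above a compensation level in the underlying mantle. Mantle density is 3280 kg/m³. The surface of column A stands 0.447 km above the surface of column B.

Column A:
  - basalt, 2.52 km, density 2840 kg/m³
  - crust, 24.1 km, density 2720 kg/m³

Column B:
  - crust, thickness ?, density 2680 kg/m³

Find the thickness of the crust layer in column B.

Take the compensation level at the base of the deeper column (depth z_c below the surface of column A) and equate Σ ρ_i t_i down to z_c; mantle fills any gap and the z_c terms cancel.
Column A: 2.52×2840 + 24.1×2720 + (z_c − 26.62)×3280
Column B: 0.447×0 + x×2680 + (z_c − 0.447 − 0 − x)×3280
The z_c×3280 term appears on both sides and cancels. Collect the known terms of each column as K = Σ(ρt)_known − 3280 × (depth of known layers): K_A = 72708.8 − 3280×26.62 = −14604.8; K_B = 0 − 3280×(0.447 + 0) = −1466.16.
Balance: K_A = K_B − x×(3280 − 2680), so x = (K_B − K_A)/(3280 − 2680) = 13138.6/600 = 21.9 km.

21.9 km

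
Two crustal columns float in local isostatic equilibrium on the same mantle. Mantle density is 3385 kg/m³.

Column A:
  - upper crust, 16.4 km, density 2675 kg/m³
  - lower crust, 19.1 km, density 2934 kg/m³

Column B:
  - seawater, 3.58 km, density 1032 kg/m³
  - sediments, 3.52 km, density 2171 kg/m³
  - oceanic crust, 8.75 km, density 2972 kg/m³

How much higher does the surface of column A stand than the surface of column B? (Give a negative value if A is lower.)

For any compensation level in the mantle, the mantle terms cancel and isostasy reduces to e = (Σt_A − Σt_B) − (Σ(ρt)_A − Σ(ρt)_B) / ρ_m.
Σt_A = 35.5 km; Σt_B = 15.85 km; Σ(ρt)_A = 99909.4; Σ(ρt)_B = 37341.48 (in km·kg/m³).
e = (35.5 − 15.85) − (99909.4 − 37341.48) / 3385 = 1.17 km.

1.17 km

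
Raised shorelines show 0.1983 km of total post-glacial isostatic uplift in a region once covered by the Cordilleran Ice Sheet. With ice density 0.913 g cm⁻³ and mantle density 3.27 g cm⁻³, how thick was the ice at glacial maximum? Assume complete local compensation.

u = t ρ_ice/ρ_m → t = u ρ_m/ρ_ice = 0.1983 km × 3.27/0.913 = 0.71 km.

0.71 km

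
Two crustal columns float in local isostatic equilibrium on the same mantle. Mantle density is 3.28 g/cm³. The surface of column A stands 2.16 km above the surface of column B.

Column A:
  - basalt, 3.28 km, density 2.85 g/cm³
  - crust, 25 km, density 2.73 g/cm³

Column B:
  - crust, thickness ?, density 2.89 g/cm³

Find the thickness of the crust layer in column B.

Take the compensation level at the base of the deeper column (depth z_c below the surface of column A) and equate Σ ρ_i t_i down to z_c; mantle fills any gap and the z_c terms cancel.
Column A: 3.28×2.85 + 25×2.73 + (z_c − 28.28)×3.28
Column B: 2.16×0 + x×2.89 + (z_c − 2.16 − 0 − x)×3.28
The z_c×3.28 term appears on both sides and cancels. Collect the known terms of each column as K = Σ(ρt)_known − 3.28 × (depth of known layers): K_A = 77.598 − 3.28×28.28 = −15.1604; K_B = 0 − 3.28×(2.16 + 0) = −7.0848.
Balance: K_A = K_B − x×(3.28 − 2.89), so x = (K_B − K_A)/(3.28 − 2.89) = 8.0756/0.39 = 20.7 km.

20.7 km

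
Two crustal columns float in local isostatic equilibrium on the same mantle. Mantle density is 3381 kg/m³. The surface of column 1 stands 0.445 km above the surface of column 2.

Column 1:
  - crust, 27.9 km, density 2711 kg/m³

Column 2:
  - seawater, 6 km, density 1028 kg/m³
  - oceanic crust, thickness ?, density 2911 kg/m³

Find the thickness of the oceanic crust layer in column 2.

Take the compensation level at the base of the deeper column (depth z_c below the surface of column 1) and equate Σ ρ_i t_i down to z_c; mantle fills any gap and the z_c terms cancel.
Column 1: 27.9×2711 + (z_c − 27.9)×3381
Column 2: 0.445×0 + 6×1028 + x×2911 + (z_c − 0.445 − 6 − x)×3381
The z_c×3381 term appears on both sides and cancels. Collect the known terms of each column as K = Σ(ρt)_known − 3381 × (depth of known layers): K_1 = 75636.9 − 3381×27.9 = −18693; K_2 = 6168 − 3381×(0.445 + 6) = −15622.545.
Balance: K_1 = K_2 − x×(3381 − 2911), so x = (K_2 − K_1)/(3381 − 2911) = 3070.45/470 = 6.53 km.

6.53 km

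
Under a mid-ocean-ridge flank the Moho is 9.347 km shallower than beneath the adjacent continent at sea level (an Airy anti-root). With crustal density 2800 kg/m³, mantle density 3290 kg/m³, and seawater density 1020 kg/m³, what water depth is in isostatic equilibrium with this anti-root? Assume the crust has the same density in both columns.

2.57 km

Replacing a thickness d of crust by seawater at the top must be balanced by replacing crust with mantle at the base: d (ρ_c − ρ_w) = a (ρ_m − ρ_c).
d = a (ρ_m − ρ_c)/(ρ_c − ρ_w) = 9.347 km × 490/1780 = 2.57 km.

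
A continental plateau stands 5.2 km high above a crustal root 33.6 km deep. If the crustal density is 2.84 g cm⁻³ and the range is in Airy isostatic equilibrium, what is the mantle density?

Airy balance: ρ_c h = (ρ_m − ρ_c) r → ρ_m = ρ_c (1 + h/r).
ρ_m = 2.84 × (1 + 5.2 km/33.6 km) = 3.28 g cm⁻³.

3.28 g cm⁻³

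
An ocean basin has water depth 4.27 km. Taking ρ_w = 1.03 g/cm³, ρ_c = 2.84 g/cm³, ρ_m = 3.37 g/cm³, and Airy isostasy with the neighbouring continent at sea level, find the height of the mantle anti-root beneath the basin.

In Airy isostatic equilibrium: replacing crust with seawater at the top is compensated by replacing crust with mantle at the base: d (ρ_c − ρ_w) = a (ρ_m − ρ_c).
a = d (ρ_c − ρ_w)/(ρ_m − ρ_c) = 4.27 km × 1.81/0.53 = 14.6 km.

14.6 km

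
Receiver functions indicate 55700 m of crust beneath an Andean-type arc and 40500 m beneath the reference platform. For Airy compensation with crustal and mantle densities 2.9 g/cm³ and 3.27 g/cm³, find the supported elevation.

Excess crust Δ = 55700 m − 40500 m = 15200 m, split between elevation h and root r with h + r = Δ.
Airy balance ρ_c h = (ρ_m − ρ_c) r gives r = h ρ_c/(ρ_m − ρ_c), so h (1 + ρ_c/(ρ_m − ρ_c)) = Δ, i.e. h = Δ (ρ_m − ρ_c)/ρ_m.
h = 15200 m × 0.37/3.27 = 1720 m.

1720 m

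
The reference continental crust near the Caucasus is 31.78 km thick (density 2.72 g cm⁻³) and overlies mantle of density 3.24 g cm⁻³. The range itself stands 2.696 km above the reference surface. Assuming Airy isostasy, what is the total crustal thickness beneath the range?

48.6 km

Root depth r = h ρ_c / (ρ_m − ρ_c) = 2.696 km × 2.72 / 0.52 = 14.1 km.
Total thickness = T + h + r = 31.78 km + 2.696 km + 14.1 km = 48.6 km.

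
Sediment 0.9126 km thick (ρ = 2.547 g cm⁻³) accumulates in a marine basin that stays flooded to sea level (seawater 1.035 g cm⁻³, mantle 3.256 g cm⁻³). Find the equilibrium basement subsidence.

Submarine loading: the sediment displaces seawater, and the subsidence is in turn flooded, so s (ρ_m − ρ_w) = t (ρ_sed − ρ_w).
s = 0.9126 km × (2.547 − 1.035) / (3.256 − 1.035) = 0.621 km.

0.621 km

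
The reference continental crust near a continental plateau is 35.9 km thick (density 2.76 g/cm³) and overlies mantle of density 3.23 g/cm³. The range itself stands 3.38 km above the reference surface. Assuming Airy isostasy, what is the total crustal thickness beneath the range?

59.1 km

Root depth r = h ρ_c / (ρ_m − ρ_c) = 3.38 km × 2.76 / 0.47 = 19.85 km.
Total thickness = T + h + r = 35.9 km + 3.38 km + 19.85 km = 59.1 km.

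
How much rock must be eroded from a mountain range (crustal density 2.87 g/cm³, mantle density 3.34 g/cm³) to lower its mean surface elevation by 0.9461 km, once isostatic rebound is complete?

Net drop Δ = e − u = e − e ρ_c/ρ_m = e (ρ_m − ρ_c)/ρ_m.
e = Δ ρ_m/(ρ_m − ρ_c) = 0.9461 km × 3.34/0.47 = 6.72 km.

6.72 km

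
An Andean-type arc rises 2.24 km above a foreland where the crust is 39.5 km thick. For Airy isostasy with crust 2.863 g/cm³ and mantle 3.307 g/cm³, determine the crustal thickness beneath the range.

Root depth r = h ρ_c / (ρ_m − ρ_c) = 2.24 km × 2.863 / 0.444 = 14.44 km.
Total thickness = T + h + r = 39.5 km + 2.24 km + 14.44 km = 56.2 km.

56.2 km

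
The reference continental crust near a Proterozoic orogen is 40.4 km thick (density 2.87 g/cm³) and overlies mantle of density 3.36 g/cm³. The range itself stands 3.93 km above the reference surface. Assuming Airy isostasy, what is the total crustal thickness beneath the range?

67.3 km

Root depth r = h ρ_c / (ρ_m − ρ_c) = 3.93 km × 2.87 / 0.49 = 23.02 km.
Total thickness = T + h + r = 40.4 km + 3.93 km + 23.02 km = 67.3 km.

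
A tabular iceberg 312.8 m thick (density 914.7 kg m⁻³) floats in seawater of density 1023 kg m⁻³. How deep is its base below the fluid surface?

Draft d = t ρ_obj/ρ_fluid = 312.8 m × 914.7/1023 = 280 m.

280 m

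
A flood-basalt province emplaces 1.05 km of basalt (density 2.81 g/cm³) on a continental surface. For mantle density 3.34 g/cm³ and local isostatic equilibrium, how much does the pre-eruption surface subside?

Subaerial loading: s = t ρ_load / ρ_m.
s = 1.05 km × 2.81/3.34 = 0.883 km.

0.883 km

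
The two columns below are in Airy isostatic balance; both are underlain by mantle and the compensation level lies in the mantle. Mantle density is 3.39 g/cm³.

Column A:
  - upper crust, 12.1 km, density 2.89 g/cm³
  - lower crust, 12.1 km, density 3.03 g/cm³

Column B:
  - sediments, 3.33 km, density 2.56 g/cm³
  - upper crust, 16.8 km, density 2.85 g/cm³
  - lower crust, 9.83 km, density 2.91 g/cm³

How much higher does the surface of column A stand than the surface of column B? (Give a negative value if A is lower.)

For any compensation level in the mantle, the mantle terms cancel and isostasy reduces to e = (Σt_A − Σt_B) − (Σ(ρt)_A − Σ(ρt)_B) / ρ_m.
Σt_A = 24.2 km; Σt_B = 29.96 km; Σ(ρt)_A = 71.632; Σ(ρt)_B = 85.0101 (in km·g/cm³).
e = (24.2 − 29.96) − (71.632 − 85.0101) / 3.39 = −1.81 km.

−1.81 km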